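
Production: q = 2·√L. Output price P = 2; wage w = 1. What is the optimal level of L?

L* = 4

MP_L = (1/2)·2·L^(-1/2) = L^(-1/2).
Profit maximization for a price taker requires P·MP_L = w: 2·L^(-1/2) = 1.
So L^(-1/2) = 0.5, which gives L = 4.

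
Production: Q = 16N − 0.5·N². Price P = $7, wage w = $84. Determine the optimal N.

N* = 4

The marginal product of N is MP_N = 16 − N.
A price-taking firm hires until the value of the marginal product equals the wage: P·MP_N = w, so 7·(16 − N) = 84.
Then 16 − N = 12, giving N = 4.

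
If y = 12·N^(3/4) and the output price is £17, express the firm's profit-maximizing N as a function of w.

MP_N = (3/4)·12·N^(-1/4) = 9·N^(-1/4).
Setting P·MP_N = w: 153·N^(-1/4) = w.
Solving for N: N^(-1/4) = w/153, so N = (153/w)^(4).

N(w) = (153/w)^(4)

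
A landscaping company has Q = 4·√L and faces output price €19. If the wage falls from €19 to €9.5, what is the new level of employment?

From P·MP_L = w with MP_L = 2·L^(-1/2), the labor demand is L(w) = (38/w)^(2).
At w = 19: L = 4. At w = 9.5: L = 16.

L* = 16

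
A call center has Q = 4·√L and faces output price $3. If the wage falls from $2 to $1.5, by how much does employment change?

ΔL = 7

From P·MP_L = w with MP_L = 2·L^(-1/2), the labor demand is L(w) = (6/w)^(2).
At w = 2: L = 9. At w = 1.5: L = 16.
ΔL = 16 − 9 = 7.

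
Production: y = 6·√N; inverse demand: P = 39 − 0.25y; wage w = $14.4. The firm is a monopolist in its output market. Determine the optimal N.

N* = 25

Marginal revenue from the inverse demand is MR = 39 − 0.5y.
The marginal product is MP_N = 3·N^(-1/2).
A monopolist hires until marginal revenue product equals the wage: MR·MP_N = w.
At N, y = 6·√N. Substituting and solving: (39 − 3·√N)·3·N^(-1/2) = 14.4 gives N = 25.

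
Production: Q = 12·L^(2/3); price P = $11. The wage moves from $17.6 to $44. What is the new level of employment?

From P·MP_L = w with MP_L = 8·L^(-1/3), the labor demand is L(w) = (88/w)^(3).
At w = 17.6: L = 125. At w = 44: L = 8.

L* = 8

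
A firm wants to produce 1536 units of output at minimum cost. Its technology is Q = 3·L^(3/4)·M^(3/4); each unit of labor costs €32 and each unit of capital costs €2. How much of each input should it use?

Cost minimization requires the marginal rate of technical substitution to equal the input-price ratio: MP_L/MP_M = w/r.
Here MP_L/MP_M = (3/4)·(M/L)/(3/4) = (M/L). Setting this equal to 32/2 = 16 gives M = 16L.
Substituting into Q = 1536: 3·L^(3/4)·(16L)^(3/4) = 1536.
Solving, L = 16 and M = 256.

L* = 16, M* = 256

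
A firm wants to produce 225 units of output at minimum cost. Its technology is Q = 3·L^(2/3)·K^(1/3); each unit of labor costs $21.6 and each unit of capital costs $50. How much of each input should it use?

L* = 125, K* = 27

Cost minimization requires the marginal rate of technical substitution to equal the input-price ratio: MP_L/MP_K = w/r.
Here MP_L/MP_K = (2/3)·(K/L)/(1/3) = 2·(K/L). Setting this equal to 21.6/50 = 0.432 gives K = 0.216L.
Substituting into Q = 225: 3·L^(2/3)·(0.216L)^(1/3) = 225.
Solving, L = 125 and K = 27.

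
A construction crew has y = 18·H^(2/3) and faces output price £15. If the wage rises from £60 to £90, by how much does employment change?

From P·MP_H = w with MP_H = 12·H^(-1/3), the labor demand is H(w) = (180/w)^(3).
At w = 60: H = 27. At w = 90: H = 8.
ΔH = 8 − 27 = -19.

ΔH = -19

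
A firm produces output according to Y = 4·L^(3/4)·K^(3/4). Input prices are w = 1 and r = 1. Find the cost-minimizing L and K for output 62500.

Cost minimization requires the marginal rate of technical substitution to equal the input-price ratio: MP_L/MP_K = w/r.
Here MP_L/MP_K = (3/4)·(K/L)/(3/4) = (K/L). Setting this equal to 1/1 = 1 gives K = L.
Substituting into Y = 62500: 4·L^(3/4)·(L)^(3/4) = 62500.
Solving, L = 625 and K = 625.

L* = 625, K* = 625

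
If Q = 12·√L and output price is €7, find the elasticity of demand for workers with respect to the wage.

MP_L = (1/2)·12·L^(-1/2), so P·MP_L = w gives 42·L^(-1/2) = w.
Solving, L(w) = (42/w)^(2). This is a constant-elasticity form: L ∝ w^(−2), so ε = −2.

ε = -2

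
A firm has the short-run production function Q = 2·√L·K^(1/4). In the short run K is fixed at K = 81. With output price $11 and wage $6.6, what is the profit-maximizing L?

L* = 25

With K = 81, MP_L = (1/2)·2·L^(-1/2)·81^(1/4) = 3·L^(-1/2).
Profit maximization for a price taker requires P·MP_L = w: 11·3·L^(-1/2) = 6.6.
So L^(-1/2) = 0.2, which gives L = 25.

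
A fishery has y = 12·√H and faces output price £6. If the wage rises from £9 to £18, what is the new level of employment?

From P·MP_H = w with MP_H = 6·H^(-1/2), the labor demand is H(w) = (36/w)^(2).
At w = 9: H = 16. At w = 18: H = 4.

H* = 4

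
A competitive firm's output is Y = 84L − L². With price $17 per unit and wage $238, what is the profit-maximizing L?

L* = 35

The marginal product of L is MP_L = 84 − 2L.
A price-taking firm hires until the value of the marginal product equals the wage: P·MP_L = w, so 17·(84 − 2L) = 238.
Then 84 − 2L = 14, giving L = 35.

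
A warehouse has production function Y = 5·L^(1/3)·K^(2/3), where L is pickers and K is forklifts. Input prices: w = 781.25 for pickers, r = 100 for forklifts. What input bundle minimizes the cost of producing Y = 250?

Cost minimization requires the marginal rate of technical substitution to equal the input-price ratio: MP_L/MP_K = w/r.
Here MP_L/MP_K = (1/3)·(K/L)/(2/3) = 0.5·(K/L). Setting this equal to 781.25/100 = 7.8125 gives K = 15.625L.
Substituting into Y = 250: 5·L^(1/3)·(15.625L)^(2/3) = 250.
Solving, L = 8 and K = 125.

L* = 8, K* = 125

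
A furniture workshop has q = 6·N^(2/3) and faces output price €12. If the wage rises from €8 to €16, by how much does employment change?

From P·MP_N = w with MP_N = 4·N^(-1/3), the labor demand is N(w) = (48/w)^(3).
At w = 8: N = 216. At w = 16: N = 27.
ΔN = 27 − 216 = -189.

ΔN = -189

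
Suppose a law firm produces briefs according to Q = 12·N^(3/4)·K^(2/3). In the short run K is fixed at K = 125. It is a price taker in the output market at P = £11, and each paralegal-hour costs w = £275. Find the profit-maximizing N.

With K = 125, MP_N = (3/4)·12·N^(-1/4)·125^(2/3) = 225·N^(-1/4).
Profit maximization for a price taker requires P·MP_N = w: 11·225·N^(-1/4) = 275.
So N^(-1/4) = 1/9, which gives N = 6561.

N* = 6561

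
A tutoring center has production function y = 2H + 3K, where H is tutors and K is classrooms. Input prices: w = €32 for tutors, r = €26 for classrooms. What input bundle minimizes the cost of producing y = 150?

H* = 0, K* = 50

The inputs are perfect substitutes, so the firm uses whichever has the lower cost per unit of output.
Cost per unit of output via H is w/2 = 16; via K it is r/3 = 26/3. K is cheaper.
Producing y = 150 with K alone: H = 0, K = 50.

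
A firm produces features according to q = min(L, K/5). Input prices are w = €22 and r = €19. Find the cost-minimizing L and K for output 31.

L* = 31, K* = 155

With a fixed-proportions technology, the cost-minimizing bundle uses no slack in either input: L = K/5 = q.
So L = 31 and K = 5·31 = 155.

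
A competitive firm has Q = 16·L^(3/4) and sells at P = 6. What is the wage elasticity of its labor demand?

ε = -4

MP_L = (3/4)·16·L^(-1/4), so P·MP_L = w gives 72·L^(-1/4) = w.
Solving, L(w) = (72/w)^(4). This is a constant-elasticity form: L ∝ w^(−4), so ε = −4.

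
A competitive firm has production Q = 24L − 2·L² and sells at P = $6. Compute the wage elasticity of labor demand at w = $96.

From P·MP_L = w with MP_L = 24 − 4L, labor demand is L(w) = (24 − w/6)/4.
dL/dw = −1/(24) = -1/24.
At w = 96, L = 2, so ε = (dL/dw)·(w/L) = (-1/24)·(96/2) = -2.

ε = -2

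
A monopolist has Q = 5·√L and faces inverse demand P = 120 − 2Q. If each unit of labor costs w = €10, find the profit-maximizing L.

Marginal revenue from the inverse demand is MR = 120 − 4Q.
The marginal product is MP_L = 2.5·L^(-1/2).
A monopolist hires until marginal revenue product equals the wage: MR·MP_L = w.
At L, Q = 5·√L. Substituting and solving: (120 − 20·√L)·2.5·L^(-1/2) = 10 gives L = 25.

L* = 25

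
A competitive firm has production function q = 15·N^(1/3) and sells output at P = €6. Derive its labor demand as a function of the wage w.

MP_N = (1/3)·15·N^(-2/3) = 5·N^(-2/3).
Setting P·MP_N = w: 30·N^(-2/3) = w.
Solving for N: N^(-2/3) = w/30, so N = (30/w)^(3/2).

N(w) = (30/w)^(3/2)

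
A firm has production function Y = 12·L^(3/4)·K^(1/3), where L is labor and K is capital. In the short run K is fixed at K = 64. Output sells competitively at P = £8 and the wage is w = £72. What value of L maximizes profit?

With K = 64, MP_L = (3/4)·12·L^(-1/4)·64^(1/3) = 36·L^(-1/4).
Profit maximization for a price taker requires P·MP_L = w: 8·36·L^(-1/4) = 72.
So L^(-1/4) = 0.25, which gives L = 256.

L* = 256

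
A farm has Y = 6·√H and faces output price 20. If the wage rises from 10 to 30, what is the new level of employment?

H* = 4

From P·MP_H = w with MP_H = 3·H^(-1/2), the labor demand is H(w) = (60/w)^(2).
At w = 10: H = 36. At w = 30: H = 4.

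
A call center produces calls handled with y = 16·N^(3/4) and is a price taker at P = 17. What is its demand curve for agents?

N(w) = (204/w)^(4)

MP_N = (3/4)·16·N^(-1/4) = 12·N^(-1/4).
Setting P·MP_N = w: 204·N^(-1/4) = w.
Solving for N: N^(-1/4) = w/204, so N = (204/w)^(4).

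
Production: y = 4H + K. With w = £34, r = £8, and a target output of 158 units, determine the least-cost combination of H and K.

The inputs are perfect substitutes, so the firm uses whichever has the lower cost per unit of output.
Cost per unit of output via H is 8.5; via K it is 8. K is cheaper.
Producing y = 158 with K alone: H = 0, K = 158.

H* = 0, K* = 158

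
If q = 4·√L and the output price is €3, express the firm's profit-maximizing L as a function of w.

L(w) = 36/w²

MP_L = (1/2)·4·L^(-1/2) = 2·L^(-1/2).
Setting P·MP_L = w: 6·L^(-1/2) = w.
Solving for L: L^(-1/2) = w/6, so L = (6/w)^(2).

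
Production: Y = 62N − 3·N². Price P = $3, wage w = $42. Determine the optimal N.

The marginal product of N is MP_N = 62 − 6N.
A price-taking firm hires until the value of the marginal product equals the wage: P·MP_N = w, so 3·(62 − 6N) = 42.
Then 62 − 6N = 14, giving N = 8.

N* = 8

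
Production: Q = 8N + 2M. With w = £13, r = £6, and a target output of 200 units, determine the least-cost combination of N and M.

N* = 25, M* = 0

The inputs are perfect substitutes, so the firm uses whichever has the lower cost per unit of output.
Cost per unit of output via N is w/8 = 1.625; via M it is r/2 = 3. N is cheaper.
Producing Q = 200 with N alone: N = 25, M = 0.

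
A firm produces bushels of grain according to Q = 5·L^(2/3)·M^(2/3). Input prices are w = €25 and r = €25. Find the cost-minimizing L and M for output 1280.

L* = 64, M* = 64

Cost minimization requires the marginal rate of technical substitution to equal the input-price ratio: MP_L/MP_M = w/r.
Here MP_L/MP_M = (2/3)·(M/L)/(2/3) = (M/L). Setting this equal to 25/25 = 1 gives M = L.
Substituting into Q = 1280: 5·L^(2/3)·(L)^(2/3) = 1280.
Solving, L = 64 and M = 64.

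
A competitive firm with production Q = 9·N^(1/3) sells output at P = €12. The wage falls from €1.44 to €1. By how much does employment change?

ΔN = 91

From P·MP_N = w with MP_N = 3·N^(-2/3), the labor demand is N(w) = (36/w)^(3/2).
At w = 1.44: N = 125. At w = 1: N = 216.
ΔN = 216 − 125 = 91.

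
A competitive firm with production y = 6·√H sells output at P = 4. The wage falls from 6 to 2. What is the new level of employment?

From P·MP_H = w with MP_H = 3·H^(-1/2), the labor demand is H(w) = (12/w)^(2).
At w = 6: H = 4. At w = 2: H = 36.

H* = 36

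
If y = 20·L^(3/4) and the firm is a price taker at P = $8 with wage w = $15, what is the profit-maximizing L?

L* = 4096

MP_L = (3/4)·20·L^(-1/4) = 15·L^(-1/4).
Profit maximization for a price taker requires P·MP_L = w: 8·15·L^(-1/4) = 15.
So L^(-1/4) = 0.125, which gives L = 4096.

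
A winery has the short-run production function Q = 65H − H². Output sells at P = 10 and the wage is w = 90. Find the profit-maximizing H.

The marginal product of H is MP_H = 65 − 2H.
A price-taking firm hires until the value of the marginal product equals the wage: P·MP_H = w, so 10·(65 − 2H) = 90.
Then 65 − 2H = 9, giving H = 28.

H* = 28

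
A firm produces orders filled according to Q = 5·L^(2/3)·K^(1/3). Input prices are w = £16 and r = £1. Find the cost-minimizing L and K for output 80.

L* = 8, K* = 64

Cost minimization requires the marginal rate of technical substitution to equal the input-price ratio: MP_L/MP_K = w/r.
Here MP_L/MP_K = (2/3)·(K/L)/(1/3) = 2·(K/L). Setting this equal to 16/1 = 16 gives K = 8L.
Substituting into Q = 80: 5·L^(2/3)·(8L)^(1/3) = 80.
Solving, L = 8 and K = 64.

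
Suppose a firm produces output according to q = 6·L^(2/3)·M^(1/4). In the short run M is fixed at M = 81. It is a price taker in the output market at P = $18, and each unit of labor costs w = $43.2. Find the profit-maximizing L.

With M = 81, MP_L = (2/3)·6·L^(-1/3)·81^(1/4) = 12·L^(-1/3).
Profit maximization for a price taker requires P·MP_L = w: 18·12·L^(-1/3) = 43.2.
So L^(-1/3) = 0.2, which gives L = 125.

L* = 125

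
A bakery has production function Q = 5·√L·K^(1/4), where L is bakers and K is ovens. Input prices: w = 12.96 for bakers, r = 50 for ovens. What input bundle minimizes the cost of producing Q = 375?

Cost minimization requires the marginal rate of technical substitution to equal the input-price ratio: MP_L/MP_K = w/r.
Here MP_L/MP_K = (1/2)·(K/L)/(1/4) = 2·(K/L). Setting this equal to 12.96/50 = 0.2592 gives K = 0.1296L.
Substituting into Q = 375: 5·L^(1/2)·(0.1296L)^(1/4) = 375.
Solving, L = 625 and K = 81.

L* = 625, K* = 81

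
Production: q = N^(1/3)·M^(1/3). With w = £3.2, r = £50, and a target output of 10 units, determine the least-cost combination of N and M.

N* = 125, M* = 8

Cost minimization requires the marginal rate of technical substitution to equal the input-price ratio: MP_N/MP_M = w/r.
Here MP_N/MP_M = (1/3)·(M/N)/(1/3) = (M/N). Setting this equal to 3.2/50 = 0.064 gives M = 0.064N.
Substituting into q = 10: N^(1/3)·(0.064N)^(1/3) = 10.
Solving, N = 125 and M = 8.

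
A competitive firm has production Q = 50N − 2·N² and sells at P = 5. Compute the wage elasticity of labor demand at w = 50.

From P·MP_N = w with MP_N = 50 − 4N, labor demand is N(w) = (50 − w/5)/4.
dN/dw = −1/(20) = -0.05.
At w = 50, N = 10, so ε = (dN/dw)·(w/N) = (-0.05)·(50/10) = -0.25.

ε = -0.25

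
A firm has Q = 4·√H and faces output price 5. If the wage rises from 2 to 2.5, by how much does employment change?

ΔH = -9

From P·MP_H = w with MP_H = 2·H^(-1/2), the labor demand is H(w) = (10/w)^(2).
At w = 2: H = 25. At w = 2.5: H = 16.
ΔH = 16 − 25 = -9.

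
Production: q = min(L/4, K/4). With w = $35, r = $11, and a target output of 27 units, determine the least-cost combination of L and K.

L* = 108, K* = 108

With a fixed-proportions technology, the cost-minimizing bundle uses no slack in either input: L/4 = K/4 = q.
So L = 4·27 = 108 and K = 4·27 = 108.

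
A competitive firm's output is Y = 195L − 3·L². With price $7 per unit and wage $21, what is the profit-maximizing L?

The marginal product of L is MP_L = 195 − 6L.
A price-taking firm hires until the value of the marginal product equals the wage: P·MP_L = w, so 7·(195 − 6L) = 21.
Then 195 − 6L = 3, giving L = 32.

L* = 32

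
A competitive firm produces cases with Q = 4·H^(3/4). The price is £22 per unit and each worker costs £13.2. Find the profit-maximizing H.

H* = 625

MP_H = (3/4)·4·H^(-1/4) = 3·H^(-1/4).
Profit maximization for a price taker requires P·MP_H = w: 22·3·H^(-1/4) = 13.2.
So H^(-1/4) = 0.2, which gives H = 625.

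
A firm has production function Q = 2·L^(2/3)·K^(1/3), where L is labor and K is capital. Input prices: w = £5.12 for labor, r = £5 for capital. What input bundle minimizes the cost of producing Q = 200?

Cost minimization requires the marginal rate of technical substitution to equal the input-price ratio: MP_L/MP_K = w/r.
Here MP_L/MP_K = (2/3)·(K/L)/(1/3) = 2·(K/L). Setting this equal to 5.12/5 = 1.024 gives K = 0.512L.
Substituting into Q = 200: 2·L^(2/3)·(0.512L)^(1/3) = 200.
Solving, L = 125 and K = 64.

L* = 125, K* = 64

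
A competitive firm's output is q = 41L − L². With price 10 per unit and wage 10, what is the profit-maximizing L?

The marginal product of L is MP_L = 41 − 2L.
A price-taking firm hires until the value of the marginal product equals the wage: P·MP_L = w, so 10·(41 − 2L) = 10.
Then 41 − 2L = 1, giving L = 20.

L* = 20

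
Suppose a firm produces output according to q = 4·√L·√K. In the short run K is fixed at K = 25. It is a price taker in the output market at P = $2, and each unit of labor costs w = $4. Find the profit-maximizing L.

L* = 25

With K = 25, MP_L = (1/2)·4·L^(-1/2)·25^(1/2) = 10·L^(-1/2).
Profit maximization for a price taker requires P·MP_L = w: 2·10·L^(-1/2) = 4.
So L^(-1/2) = 0.2, which gives L = 25.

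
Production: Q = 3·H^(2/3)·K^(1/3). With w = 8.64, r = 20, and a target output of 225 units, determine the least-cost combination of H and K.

H* = 125, K* = 27

Cost minimization requires the marginal rate of technical substitution to equal the input-price ratio: MP_H/MP_K = w/r.
Here MP_H/MP_K = (2/3)·(K/H)/(1/3) = 2·(K/H). Setting this equal to 8.64/20 = 0.432 gives K = 0.216H.
Substituting into Q = 225: 3·H^(2/3)·(0.216H)^(1/3) = 225.
Solving, H = 125 and K = 27.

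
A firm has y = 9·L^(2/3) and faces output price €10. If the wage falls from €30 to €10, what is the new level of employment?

L* = 216

From P·MP_L = w with MP_L = 6·L^(-1/3), the labor demand is L(w) = (60/w)^(3).
At w = 30: L = 8. At w = 10: L = 216.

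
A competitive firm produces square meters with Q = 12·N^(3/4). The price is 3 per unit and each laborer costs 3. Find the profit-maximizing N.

MP_N = (3/4)·12·N^(-1/4) = 9·N^(-1/4).
Profit maximization for a price taker requires P·MP_N = w: 3·9·N^(-1/4) = 3.
So N^(-1/4) = 1/9, which gives N = 6561.

N* = 6561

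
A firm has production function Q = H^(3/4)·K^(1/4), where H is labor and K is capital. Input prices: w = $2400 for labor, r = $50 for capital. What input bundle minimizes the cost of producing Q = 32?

H* = 16, K* = 256

Cost minimization requires the marginal rate of technical substitution to equal the input-price ratio: MP_H/MP_K = w/r.
Here MP_H/MP_K = (3/4)·(K/H)/(1/4) = 3·(K/H). Setting this equal to 2400/50 = 48 gives K = 16H.
Substituting into Q = 32: H^(3/4)·(16H)^(1/4) = 32.
Solving, H = 16 and K = 256.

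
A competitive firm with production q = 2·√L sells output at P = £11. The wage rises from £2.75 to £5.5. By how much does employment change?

From P·MP_L = w with MP_L = L^(-1/2), the labor demand is L(w) = (11/w)^(2).
At w = 2.75: L = 16. At w = 5.5: L = 4.
ΔL = 4 − 16 = -12.

ΔL = -12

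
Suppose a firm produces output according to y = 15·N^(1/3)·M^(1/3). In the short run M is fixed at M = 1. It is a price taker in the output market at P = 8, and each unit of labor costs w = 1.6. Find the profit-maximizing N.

N* = 125

With M = 1, MP_N = (1/3)·15·N^(-2/3)·1^(1/3) = 5·N^(-2/3).
Profit maximization for a price taker requires P·MP_N = w: 8·5·N^(-2/3) = 1.6.
So N^(-2/3) = 0.04, which gives N = 125.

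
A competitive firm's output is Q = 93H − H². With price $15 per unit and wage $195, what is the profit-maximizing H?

The marginal product of H is MP_H = 93 − 2H.
A price-taking firm hires until the value of the marginal product equals the wage: P·MP_H = w, so 15·(93 − 2H) = 195.
Then 93 − 2H = 13, giving H = 40.

H* = 40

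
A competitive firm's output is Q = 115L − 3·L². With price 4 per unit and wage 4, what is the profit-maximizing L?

The marginal product of L is MP_L = 115 − 6L.
A price-taking firm hires until the value of the marginal product equals the wage: P·MP_L = w, so 4·(115 − 6L) = 4.
Then 115 − 6L = 1, giving L = 19.

L* = 19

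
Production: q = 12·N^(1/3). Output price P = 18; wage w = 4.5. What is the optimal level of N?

N* = 64

MP_N = (1/3)·12·N^(-2/3) = 4·N^(-2/3).
Profit maximization for a price taker requires P·MP_N = w: 18·4·N^(-2/3) = 4.5.
So N^(-2/3) = 0.0625, which gives N = 64.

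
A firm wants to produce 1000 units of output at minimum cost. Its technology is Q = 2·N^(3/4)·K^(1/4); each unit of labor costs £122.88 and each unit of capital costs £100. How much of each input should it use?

Cost minimization requires the marginal rate of technical substitution to equal the input-price ratio: MP_N/MP_K = w/r.
Here MP_N/MP_K = (3/4)·(K/N)/(1/4) = 3·(K/N). Setting this equal to 122.88/100 = 1.2288 gives K = 0.4096N.
Substituting into Q = 1000: 2·N^(3/4)·(0.4096N)^(1/4) = 1000.
Solving, N = 625 and K = 256.

N* = 625, K* = 256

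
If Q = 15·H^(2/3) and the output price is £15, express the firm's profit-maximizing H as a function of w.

MP_H = (2/3)·15·H^(-1/3) = 10·H^(-1/3).
Setting P·MP_H = w: 150·H^(-1/3) = w.
Solving for H: H^(-1/3) = w/150, so H = (150/w)^(3).

H(w) = 3375000/w³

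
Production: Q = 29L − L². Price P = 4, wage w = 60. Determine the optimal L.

The marginal product of L is MP_L = 29 − 2L.
A price-taking firm hires until the value of the marginal product equals the wage: P·MP_L = w, so 4·(29 − 2L) = 60.
Then 29 − 2L = 15, giving L = 7.

L* = 7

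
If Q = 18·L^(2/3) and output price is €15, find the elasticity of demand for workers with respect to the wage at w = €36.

ε = -3

MP_L = (2/3)·18·L^(-1/3), so P·MP_L = w gives 180·L^(-1/3) = w.
Solving, L(w) = (180/w)^(3). This is a constant-elasticity form: L ∝ w^(−3), so ε = −3.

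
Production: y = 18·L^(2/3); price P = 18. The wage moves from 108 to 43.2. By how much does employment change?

ΔL = 117

From P·MP_L = w with MP_L = 12·L^(-1/3), the labor demand is L(w) = (216/w)^(3).
At w = 108: L = 8. At w = 43.2: L = 125.
ΔL = 125 − 8 = 117.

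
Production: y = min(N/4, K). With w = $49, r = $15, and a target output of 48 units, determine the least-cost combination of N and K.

With a fixed-proportions technology, the cost-minimizing bundle uses no slack in either input: N/4 = K = y.
So N = 4·48 = 192 and K = 48.

N* = 192, K* = 48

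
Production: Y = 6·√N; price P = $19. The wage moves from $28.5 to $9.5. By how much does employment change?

From P·MP_N = w with MP_N = 3·N^(-1/2), the labor demand is N(w) = (57/w)^(2).
At w = 28.5: N = 4. At w = 9.5: N = 36.
ΔN = 36 − 4 = 32.

ΔN = 32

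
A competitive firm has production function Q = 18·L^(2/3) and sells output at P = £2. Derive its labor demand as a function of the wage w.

MP_L = (2/3)·18·L^(-1/3) = 12·L^(-1/3).
Setting P·MP_L = w: 24·L^(-1/3) = w.
Solving for L: L^(-1/3) = w/24, so L = (24/w)^(3).

L(w) = 13824/w³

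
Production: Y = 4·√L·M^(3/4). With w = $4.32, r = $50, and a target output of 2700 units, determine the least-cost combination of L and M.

L* = 625, M* = 81

Cost minimization requires the marginal rate of technical substitution to equal the input-price ratio: MP_L/MP_M = w/r.
Here MP_L/MP_M = (1/2)·(M/L)/(3/4) = (2/3)·(M/L). Setting this equal to 4.32/50 = 0.0864 gives M = 0.1296L.
Substituting into Y = 2700: 4·L^(1/2)·(0.1296L)^(3/4) = 2700.
Solving, L = 625 and M = 81.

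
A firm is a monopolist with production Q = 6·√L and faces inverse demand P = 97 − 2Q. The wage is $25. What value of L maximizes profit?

L* = 9

Marginal revenue from the inverse demand is MR = 97 − 4Q.
The marginal product is MP_L = 3·L^(-1/2).
A monopolist hires until marginal revenue product equals the wage: MR·MP_L = w.
At L, Q = 6·√L. Substituting and solving: (97 − 24·√L)·3·L^(-1/2) = 25 gives L = 9.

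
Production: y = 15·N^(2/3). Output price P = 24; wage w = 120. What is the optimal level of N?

MP_N = (2/3)·15·N^(-1/3) = 10·N^(-1/3).
Profit maximization for a price taker requires P·MP_N = w: 24·10·N^(-1/3) = 120.
So N^(-1/3) = 0.5, which gives N = 8.

N* = 8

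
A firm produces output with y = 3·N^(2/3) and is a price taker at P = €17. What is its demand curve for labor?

N(w) = 39304/w³

MP_N = (2/3)·3·N^(-1/3) = 2·N^(-1/3).
Setting P·MP_N = w: 34·N^(-1/3) = w.
Solving for N: N^(-1/3) = w/34, so N = (34/w)^(3).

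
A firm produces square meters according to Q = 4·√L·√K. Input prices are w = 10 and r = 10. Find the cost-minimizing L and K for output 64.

Cost minimization requires the marginal rate of technical substitution to equal the input-price ratio: MP_L/MP_K = w/r.
Here MP_L/MP_K = (1/2)·(K/L)/(1/2) = (K/L). Setting this equal to 10/10 = 1 gives K = L.
Substituting into Q = 64: 4·L^(1/2)·(L)^(1/2) = 64.
Solving, L = 16 and K = 16.

L* = 16, K* = 16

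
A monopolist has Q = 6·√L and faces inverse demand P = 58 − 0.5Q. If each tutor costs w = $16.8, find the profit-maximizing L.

Marginal revenue from the inverse demand is MR = 58 − Q.
The marginal product is MP_L = 3·L^(-1/2).
A monopolist hires until marginal revenue product equals the wage: MR·MP_L = w.
At L, Q = 6·√L. Substituting and solving: (58 − 6·√L)·3·L^(-1/2) = 16.8 gives L = 25.

L* = 25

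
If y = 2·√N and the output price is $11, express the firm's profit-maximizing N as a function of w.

MP_N = (1/2)·2·N^(-1/2) = N^(-1/2).
Setting P·MP_N = w: 11·N^(-1/2) = w.
Solving for N: N^(-1/2) = w/11, so N = (11/w)^(2).

N(w) = 121/w²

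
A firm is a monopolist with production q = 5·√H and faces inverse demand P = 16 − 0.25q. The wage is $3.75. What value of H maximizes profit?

H* = 16

Marginal revenue from the inverse demand is MR = 16 − 0.5q.
The marginal product is MP_H = 2.5·H^(-1/2).
A monopolist hires until marginal revenue product equals the wage: MR·MP_H = w.
At H, q = 5·√H. Substituting and solving: (16 − 2.5·√H)·2.5·H^(-1/2) = 3.75 gives H = 16.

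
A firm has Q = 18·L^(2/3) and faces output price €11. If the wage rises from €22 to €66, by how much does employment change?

ΔL = -208

From P·MP_L = w with MP_L = 12·L^(-1/3), the labor demand is L(w) = (132/w)^(3).
At w = 22: L = 216. At w = 66: L = 8.
ΔL = 8 − 216 = -208.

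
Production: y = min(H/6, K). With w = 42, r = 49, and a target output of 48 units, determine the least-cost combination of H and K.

With a fixed-proportions technology, the cost-minimizing bundle uses no slack in either input: H/6 = K = y.
So H = 6·48 = 288 and K = 48.

H* = 288, K* = 48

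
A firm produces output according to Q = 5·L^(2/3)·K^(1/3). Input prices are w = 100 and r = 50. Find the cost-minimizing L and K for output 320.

L* = 64, K* = 64

Cost minimization requires the marginal rate of technical substitution to equal the input-price ratio: MP_L/MP_K = w/r.
Here MP_L/MP_K = (2/3)·(K/L)/(1/3) = 2·(K/L). Setting this equal to 100/50 = 2 gives K = L.
Substituting into Q = 320: 5·L^(2/3)·(L)^(1/3) = 320.
Solving, L = 64 and K = 64.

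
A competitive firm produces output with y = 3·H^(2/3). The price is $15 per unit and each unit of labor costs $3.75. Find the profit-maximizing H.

MP_H = (2/3)·3·H^(-1/3) = 2·H^(-1/3).
Profit maximization for a price taker requires P·MP_H = w: 15·2·H^(-1/3) = 3.75.
So H^(-1/3) = 0.125, which gives H = 512.

H* = 512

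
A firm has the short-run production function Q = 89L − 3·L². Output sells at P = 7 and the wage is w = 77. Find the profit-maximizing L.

The marginal product of L is MP_L = 89 − 6L.
A price-taking firm hires until the value of the marginal product equals the wage: P·MP_L = w, so 7·(89 − 6L) = 77.
Then 89 − 6L = 11, giving L = 13.

L* = 13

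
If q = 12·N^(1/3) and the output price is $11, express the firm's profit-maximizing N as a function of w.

N(w) = (44/w)^(3/2)

MP_N = (1/3)·12·N^(-2/3) = 4·N^(-2/3).
Setting P·MP_N = w: 44·N^(-2/3) = w.
Solving for N: N^(-2/3) = w/44, so N = (44/w)^(3/2).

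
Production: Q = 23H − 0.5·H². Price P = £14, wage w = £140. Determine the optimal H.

The marginal product of H is MP_H = 23 − H.
A price-taking firm hires until the value of the marginal product equals the wage: P·MP_H = w, so 14·(23 − H) = 140.
Then 23 − H = 10, giving H = 13.

H* = 13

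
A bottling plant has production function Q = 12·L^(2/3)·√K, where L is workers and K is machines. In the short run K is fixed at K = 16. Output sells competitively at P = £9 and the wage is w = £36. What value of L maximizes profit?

L* = 512

With K = 16, MP_L = (2/3)·12·L^(-1/3)·16^(1/2) = 32·L^(-1/3).
Profit maximization for a price taker requires P·MP_L = w: 9·32·L^(-1/3) = 36.
So L^(-1/3) = 0.125, which gives L = 512.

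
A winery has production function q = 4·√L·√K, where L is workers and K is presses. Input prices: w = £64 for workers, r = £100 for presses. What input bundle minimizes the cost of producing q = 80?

Cost minimization requires the marginal rate of technical substitution to equal the input-price ratio: MP_L/MP_K = w/r.
Here MP_L/MP_K = (1/2)·(K/L)/(1/2) = (K/L). Setting this equal to 64/100 = 0.64 gives K = 0.64L.
Substituting into q = 80: 4·L^(1/2)·(0.64L)^(1/2) = 80.
Solving, L = 25 and K = 16.

L* = 25, K* = 16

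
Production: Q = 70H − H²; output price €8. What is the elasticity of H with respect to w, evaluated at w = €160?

From P·MP_H = w with MP_H = 70 − 2H, labor demand is H(w) = (70 − w/8)/2.
dH/dw = −1/(16) = -0.0625.
At w = 160, H = 25, so ε = (dH/dw)·(w/H) = (-0.0625)·(160/25) = -0.4.

ε = -0.4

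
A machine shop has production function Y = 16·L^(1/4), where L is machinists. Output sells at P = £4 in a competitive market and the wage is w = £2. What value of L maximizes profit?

MP_L = (1/4)·16·L^(-3/4) = 4·L^(-3/4).
Profit maximization for a price taker requires P·MP_L = w: 4·4·L^(-3/4) = 2.
So L^(-3/4) = 0.125, which gives L = 16.

L* = 16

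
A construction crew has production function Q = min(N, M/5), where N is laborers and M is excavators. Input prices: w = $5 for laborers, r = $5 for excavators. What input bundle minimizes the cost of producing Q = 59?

N* = 59, M* = 295

With a fixed-proportions technology, the cost-minimizing bundle uses no slack in either input: N = M/5 = Q.
So N = 59 and M = 5·59 = 295.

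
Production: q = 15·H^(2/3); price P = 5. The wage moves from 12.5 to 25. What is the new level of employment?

H* = 8

From P·MP_H = w with MP_H = 10·H^(-1/3), the labor demand is H(w) = (50/w)^(3).
At w = 12.5: H = 64. At w = 25: H = 8.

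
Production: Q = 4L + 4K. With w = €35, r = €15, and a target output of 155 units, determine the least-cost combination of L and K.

The inputs are perfect substitutes, so the firm uses whichever has the lower cost per unit of output.
Cost per unit of output via L is w/4 = 8.75; via K it is r/4 = 3.75. K is cheaper.
Producing Q = 155 with K alone: L = 0, K = 38.75.

L* = 0, K* = 38.75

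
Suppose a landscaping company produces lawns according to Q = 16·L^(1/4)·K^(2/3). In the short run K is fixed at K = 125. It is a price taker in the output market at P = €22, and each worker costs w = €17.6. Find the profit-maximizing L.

L* = 625

With K = 125, MP_L = (1/4)·16·L^(-3/4)·125^(2/3) = 100·L^(-3/4).
Profit maximization for a price taker requires P·MP_L = w: 22·100·L^(-3/4) = 17.6.
So L^(-3/4) = 0.008, which gives L = 625.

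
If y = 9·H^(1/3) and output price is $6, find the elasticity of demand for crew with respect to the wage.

ε = -1.5

MP_H = (1/3)·9·H^(-2/3), so P·MP_H = w gives 18·H^(-2/3) = w.
Solving, H(w) = (18/w)^(3/2). This is a constant-elasticity form: H ∝ w^(−3/2), so ε = −3/2.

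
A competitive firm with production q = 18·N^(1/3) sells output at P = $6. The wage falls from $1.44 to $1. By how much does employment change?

ΔN = 91

From P·MP_N = w with MP_N = 6·N^(-2/3), the labor demand is N(w) = (36/w)^(3/2).
At w = 1.44: N = 125. At w = 1: N = 216.
ΔN = 216 − 125 = 91.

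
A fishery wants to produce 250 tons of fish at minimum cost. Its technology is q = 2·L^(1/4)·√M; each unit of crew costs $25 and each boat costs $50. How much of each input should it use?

Cost minimization requires the marginal rate of technical substitution to equal the input-price ratio: MP_L/MP_M = w/r.
Here MP_L/MP_M = (1/4)·(M/L)/(1/2) = 0.5·(M/L). Setting this equal to 25/50 = 0.5 gives M = L.
Substituting into q = 250: 2·L^(1/4)·(L)^(1/2) = 250.
Solving, L = 625 and M = 625.

L* = 625, M* = 625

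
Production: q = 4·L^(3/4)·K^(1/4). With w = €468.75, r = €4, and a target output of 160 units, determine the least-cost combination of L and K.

Cost minimization requires the marginal rate of technical substitution to equal the input-price ratio: MP_L/MP_K = w/r.
Here MP_L/MP_K = (3/4)·(K/L)/(1/4) = 3·(K/L). Setting this equal to 468.75/4 = 117.1875 gives K = 39.0625L.
Substituting into q = 160: 4·L^(3/4)·(39.0625L)^(1/4) = 160.
Solving, L = 16 and K = 625.

L* = 16, K* = 625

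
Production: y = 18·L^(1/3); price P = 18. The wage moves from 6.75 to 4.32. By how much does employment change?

ΔL = 61

From P·MP_L = w with MP_L = 6·L^(-2/3), the labor demand is L(w) = (108/w)^(3/2).
At w = 6.75: L = 64. At w = 4.32: L = 125.
ΔL = 125 − 64 = 61.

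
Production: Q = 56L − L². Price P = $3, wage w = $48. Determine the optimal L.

L* = 20

The marginal product of L is MP_L = 56 − 2L.
A price-taking firm hires until the value of the marginal product equals the wage: P·MP_L = w, so 3·(56 − 2L) = 48.
Then 56 − 2L = 16, giving L = 20.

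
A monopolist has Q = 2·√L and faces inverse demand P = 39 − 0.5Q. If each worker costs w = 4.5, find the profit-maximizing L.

Marginal revenue from the inverse demand is MR = 39 − Q.
The marginal product is MP_L = L^(-1/2).
A monopolist hires until marginal revenue product equals the wage: MR·MP_L = w.
At L, Q = 2·√L. Substituting and solving: (39 − 2·√L)·L^(-1/2) = 4.5 gives L = 36.

L* = 36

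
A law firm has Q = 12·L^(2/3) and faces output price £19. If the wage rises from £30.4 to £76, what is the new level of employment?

From P·MP_L = w with MP_L = 8·L^(-1/3), the labor demand is L(w) = (152/w)^(3).
At w = 30.4: L = 125. At w = 76: L = 8.

L* = 8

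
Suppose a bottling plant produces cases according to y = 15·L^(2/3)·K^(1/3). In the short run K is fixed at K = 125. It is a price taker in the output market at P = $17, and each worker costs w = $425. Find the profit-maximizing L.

L* = 8

With K = 125, MP_L = (2/3)·15·L^(-1/3)·125^(1/3) = 50·L^(-1/3).
Profit maximization for a price taker requires P·MP_L = w: 17·50·L^(-1/3) = 425.
So L^(-1/3) = 0.5, which gives L = 8.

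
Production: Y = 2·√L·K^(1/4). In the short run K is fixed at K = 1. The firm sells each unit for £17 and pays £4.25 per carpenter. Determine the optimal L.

With K = 1, MP_L = (1/2)·2·L^(-1/2)·1^(1/4) = L^(-1/2).
Profit maximization for a price taker requires P·MP_L = w: 17·L^(-1/2) = 4.25.
So L^(-1/2) = 0.25, which gives L = 16.

L* = 16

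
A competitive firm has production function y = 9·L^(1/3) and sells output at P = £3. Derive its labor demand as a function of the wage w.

L(w) = (9/w)^(3/2)

MP_L = (1/3)·9·L^(-2/3) = 3·L^(-2/3).
Setting P·MP_L = w: 9·L^(-2/3) = w.
Solving for L: L^(-2/3) = w/9, so L = (9/w)^(3/2).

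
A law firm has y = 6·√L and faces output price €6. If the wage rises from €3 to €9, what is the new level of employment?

From P·MP_L = w with MP_L = 3·L^(-1/2), the labor demand is L(w) = (18/w)^(2).
At w = 3: L = 36. At w = 9: L = 4.

L* = 4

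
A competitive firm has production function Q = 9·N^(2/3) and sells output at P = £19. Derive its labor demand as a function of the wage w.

N(w) = 1481544/w³

MP_N = (2/3)·9·N^(-1/3) = 6·N^(-1/3).
Setting P·MP_N = w: 114·N^(-1/3) = w.
Solving for N: N^(-1/3) = w/114, so N = (114/w)^(3).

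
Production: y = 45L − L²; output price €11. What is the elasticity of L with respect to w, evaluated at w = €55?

From P·MP_L = w with MP_L = 45 − 2L, labor demand is L(w) = (45 − w/11)/2.
dL/dw = −1/(22) = -1/22.
At w = 55, L = 20, so ε = (dL/dw)·(w/L) = (-1/22)·(55/20) = -0.125.

ε = -0.125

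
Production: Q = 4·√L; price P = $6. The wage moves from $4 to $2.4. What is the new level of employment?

L* = 25

From P·MP_L = w with MP_L = 2·L^(-1/2), the labor demand is L(w) = (12/w)^(2).
At w = 4: L = 9. At w = 2.4: L = 25.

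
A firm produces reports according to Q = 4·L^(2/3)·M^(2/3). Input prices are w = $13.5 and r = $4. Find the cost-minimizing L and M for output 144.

Cost minimization requires the marginal rate of technical substitution to equal the input-price ratio: MP_L/MP_M = w/r.
Here MP_L/MP_M = (2/3)·(M/L)/(2/3) = (M/L). Setting this equal to 13.5/4 = 3.375 gives M = 3.375L.
Substituting into Q = 144: 4·L^(2/3)·(3.375L)^(2/3) = 144.
Solving, L = 8 and M = 27.

L* = 8, M* = 27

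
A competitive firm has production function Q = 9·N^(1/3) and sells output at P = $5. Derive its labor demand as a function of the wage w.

MP_N = (1/3)·9·N^(-2/3) = 3·N^(-2/3).
Setting P·MP_N = w: 15·N^(-2/3) = w.
Solving for N: N^(-2/3) = w/15, so N = (15/w)^(3/2).

N(w) = (15/w)^(3/2)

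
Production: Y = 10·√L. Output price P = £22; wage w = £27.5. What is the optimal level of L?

L* = 16

MP_L = (1/2)·10·L^(-1/2) = 5·L^(-1/2).
Profit maximization for a price taker requires P·MP_L = w: 22·5·L^(-1/2) = 27.5.
So L^(-1/2) = 0.25, which gives L = 16.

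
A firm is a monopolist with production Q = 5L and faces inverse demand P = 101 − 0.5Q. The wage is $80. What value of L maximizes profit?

Marginal revenue from the inverse demand is MR = 101 − Q.
The marginal product is MP_L = 5.
A monopolist hires until marginal revenue product equals the wage: MR·MP_L = w.
(101 − 5L)·5 = 80, so L = 17.

L* = 17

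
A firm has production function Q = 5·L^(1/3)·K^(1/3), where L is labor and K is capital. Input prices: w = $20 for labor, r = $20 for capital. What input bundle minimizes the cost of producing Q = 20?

Cost minimization requires the marginal rate of technical substitution to equal the input-price ratio: MP_L/MP_K = w/r.
Here MP_L/MP_K = (1/3)·(K/L)/(1/3) = (K/L). Setting this equal to 20/20 = 1 gives K = L.
Substituting into Q = 20: 5·L^(1/3)·(L)^(1/3) = 20.
Solving, L = 8 and K = 8.

L* = 8, K* = 8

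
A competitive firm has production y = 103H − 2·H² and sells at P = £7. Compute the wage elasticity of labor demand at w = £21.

ε = -0.03

From P·MP_H = w with MP_H = 103 − 4H, labor demand is H(w) = (103 − w/7)/4.
dH/dw = −1/(28) = -1/28.
At w = 21, H = 25, so ε = (dH/dw)·(w/H) = (-1/28)·(21/25) = -0.03.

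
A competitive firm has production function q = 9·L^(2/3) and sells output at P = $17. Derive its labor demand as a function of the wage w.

L(w) = 1061208/w³

MP_L = (2/3)·9·L^(-1/3) = 6·L^(-1/3).
Setting P·MP_L = w: 102·L^(-1/3) = w.
Solving for L: L^(-1/3) = w/102, so L = (102/w)^(3).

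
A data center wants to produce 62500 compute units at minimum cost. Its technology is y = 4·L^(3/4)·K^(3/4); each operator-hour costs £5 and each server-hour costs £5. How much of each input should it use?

L* = 625, K* = 625

Cost minimization requires the marginal rate of technical substitution to equal the input-price ratio: MP_L/MP_K = w/r.
Here MP_L/MP_K = (3/4)·(K/L)/(3/4) = (K/L). Setting this equal to 5/5 = 1 gives K = L.
Substituting into y = 62500: 4·L^(3/4)·(L)^(3/4) = 62500.
Solving, L = 625 and K = 625.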